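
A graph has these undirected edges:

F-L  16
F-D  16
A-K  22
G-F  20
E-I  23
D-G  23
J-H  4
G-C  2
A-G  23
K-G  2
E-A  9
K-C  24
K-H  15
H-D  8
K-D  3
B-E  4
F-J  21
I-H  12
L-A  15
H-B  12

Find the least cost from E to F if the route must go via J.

Best E to J: E–B–H–J costing 20
Best J to F: J–F costing 21
Total via J: 20 + 21 = 41.

41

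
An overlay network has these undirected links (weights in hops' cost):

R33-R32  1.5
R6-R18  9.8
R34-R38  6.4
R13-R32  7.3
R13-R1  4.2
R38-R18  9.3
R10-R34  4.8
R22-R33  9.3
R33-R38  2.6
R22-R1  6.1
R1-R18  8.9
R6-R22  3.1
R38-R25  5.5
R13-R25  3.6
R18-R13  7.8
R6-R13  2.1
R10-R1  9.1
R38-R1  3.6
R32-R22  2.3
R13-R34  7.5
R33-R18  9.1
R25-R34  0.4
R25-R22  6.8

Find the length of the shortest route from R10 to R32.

14.3 hops' cost

Candidate routes:
R10 → R34 → R25 → R38 → R33 → R32: 4.8+0.4+5.5+2.6+1.5 = 14.8
R10 → R34 → R25 → R22 → R32: 4.8+0.4+6.8+2.3 = 14.3
Cheapest is R10 → R34 → R25 → R22 → R32 at 14.3 hops' cost.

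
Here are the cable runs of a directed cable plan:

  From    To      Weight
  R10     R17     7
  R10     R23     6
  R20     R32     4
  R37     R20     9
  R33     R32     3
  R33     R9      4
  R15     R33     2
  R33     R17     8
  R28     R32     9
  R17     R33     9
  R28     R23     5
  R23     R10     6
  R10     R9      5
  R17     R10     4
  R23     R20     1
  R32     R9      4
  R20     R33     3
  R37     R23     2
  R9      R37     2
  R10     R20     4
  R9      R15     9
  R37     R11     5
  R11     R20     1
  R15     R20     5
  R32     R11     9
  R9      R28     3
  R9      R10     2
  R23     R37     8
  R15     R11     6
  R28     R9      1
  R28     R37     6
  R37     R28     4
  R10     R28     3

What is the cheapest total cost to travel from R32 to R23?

Shortest distances from R32:
R32: 0
R9: 4  (via R32)
R37: 6  (via R9)
R10: 6  (via R9)
R28: 7  (via R9)
R23: 8  (via R37)
Shortest route: R32 → R9 → R37 → R23 = 8.

8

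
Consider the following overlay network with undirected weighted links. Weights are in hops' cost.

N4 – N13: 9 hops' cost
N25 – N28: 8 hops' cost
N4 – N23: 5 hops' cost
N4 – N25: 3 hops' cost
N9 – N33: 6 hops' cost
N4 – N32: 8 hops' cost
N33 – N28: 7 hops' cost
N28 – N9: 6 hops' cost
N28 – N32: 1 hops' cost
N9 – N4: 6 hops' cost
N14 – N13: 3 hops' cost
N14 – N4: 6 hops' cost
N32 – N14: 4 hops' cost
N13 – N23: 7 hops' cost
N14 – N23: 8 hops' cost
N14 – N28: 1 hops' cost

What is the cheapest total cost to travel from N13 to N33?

11 hops' cost

Compare a few routes:
N13 → N14 → N28 → N9 → N33: 3+1+6+6 = 16
N13 → N14 → N32 → N28 → N9 → N33: 3+4+1+6+6 = 20
N13 → N14 → N28 → N33: 3+1+7 = 11
N13 → N14 → N32 → N28 → N33: 3+4+1+7 = 15
Cheapest is N13 → N14 → N28 → N33 at 11 hops' cost.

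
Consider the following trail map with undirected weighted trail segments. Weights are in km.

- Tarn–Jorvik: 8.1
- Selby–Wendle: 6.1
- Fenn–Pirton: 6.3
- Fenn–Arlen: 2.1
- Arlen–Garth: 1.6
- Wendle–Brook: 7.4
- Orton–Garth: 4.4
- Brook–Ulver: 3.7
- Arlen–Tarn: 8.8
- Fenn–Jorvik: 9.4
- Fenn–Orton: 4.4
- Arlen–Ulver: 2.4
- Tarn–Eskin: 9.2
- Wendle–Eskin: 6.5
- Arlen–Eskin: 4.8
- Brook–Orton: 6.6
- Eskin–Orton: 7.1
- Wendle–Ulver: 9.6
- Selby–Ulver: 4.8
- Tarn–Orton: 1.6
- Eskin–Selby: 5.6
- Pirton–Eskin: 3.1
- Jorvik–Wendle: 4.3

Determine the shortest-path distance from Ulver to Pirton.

10.3 km

Enumerating some paths:
Ulver → Arlen → Garth → Orton → Eskin → Pirton: 2.4+1.6+4.4+7.1+3.1 = 18.6
Ulver → Selby → Eskin → Pirton: 4.8+5.6+3.1 = 13.5
Ulver → Arlen → Fenn → Pirton: 2.4+2.1+6.3 = 10.8
Ulver → Arlen → Eskin → Pirton: 2.4+4.8+3.1 = 10.3
Cheapest is Ulver → Arlen → Eskin → Pirton at 10.3 km.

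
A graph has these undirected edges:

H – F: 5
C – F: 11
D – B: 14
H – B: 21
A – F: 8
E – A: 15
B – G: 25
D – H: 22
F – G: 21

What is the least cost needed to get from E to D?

50

Running Dijkstra from E:
E: 0
A: 15  (via E)
F: 23  (via A)
H: 28  (via F)
C: 34  (via F)
G: 44  (via F)
B: 49  (via H)
D: 50  (via H)
Shortest route: E → A → F → H → D = 50.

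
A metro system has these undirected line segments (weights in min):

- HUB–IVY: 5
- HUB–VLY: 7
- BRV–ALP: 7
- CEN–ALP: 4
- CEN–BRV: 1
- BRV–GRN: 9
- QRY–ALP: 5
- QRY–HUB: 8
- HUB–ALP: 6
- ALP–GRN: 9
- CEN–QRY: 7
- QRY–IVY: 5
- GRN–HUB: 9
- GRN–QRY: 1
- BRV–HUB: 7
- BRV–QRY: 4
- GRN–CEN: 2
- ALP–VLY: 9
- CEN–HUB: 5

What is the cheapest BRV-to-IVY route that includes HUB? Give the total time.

11 min

Shortest BRV→HUB: BRV → CEN → HUB = 6
Shortest HUB→IVY: HUB → IVY = 5
Total via HUB: 6 + 5 = 11 min.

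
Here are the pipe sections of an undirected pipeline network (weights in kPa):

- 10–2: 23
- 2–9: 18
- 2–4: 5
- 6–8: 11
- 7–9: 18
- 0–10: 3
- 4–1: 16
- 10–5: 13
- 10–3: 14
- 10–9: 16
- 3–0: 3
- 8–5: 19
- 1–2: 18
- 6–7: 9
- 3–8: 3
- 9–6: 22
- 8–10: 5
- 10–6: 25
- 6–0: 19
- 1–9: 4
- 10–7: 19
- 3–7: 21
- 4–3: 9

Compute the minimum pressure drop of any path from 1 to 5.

Running Dijkstra from 1:
1: 0
9: 4  (via 1)
4: 16  (via 1)
2: 18  (via 1)
10: 20  (via 9)
7: 22  (via 9)
0: 23  (via 10)
3: 25  (via 4)
8: 25  (via 10)
6: 26  (via 9)
5: 33  (via 10)
Shortest route: 1–9–10–5 = 33 kPa.

33 kPa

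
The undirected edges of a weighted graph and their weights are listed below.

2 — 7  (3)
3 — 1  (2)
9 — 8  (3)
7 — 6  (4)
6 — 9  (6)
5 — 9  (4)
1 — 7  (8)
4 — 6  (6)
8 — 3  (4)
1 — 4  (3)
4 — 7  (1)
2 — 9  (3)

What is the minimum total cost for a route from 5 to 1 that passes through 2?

14

Shortest 5→2: 5 → 9 → 2 = 7
Best 2 to 1: 2 → 7 → 4 → 1 costing 7
Total via 2: 7 + 7 = 14.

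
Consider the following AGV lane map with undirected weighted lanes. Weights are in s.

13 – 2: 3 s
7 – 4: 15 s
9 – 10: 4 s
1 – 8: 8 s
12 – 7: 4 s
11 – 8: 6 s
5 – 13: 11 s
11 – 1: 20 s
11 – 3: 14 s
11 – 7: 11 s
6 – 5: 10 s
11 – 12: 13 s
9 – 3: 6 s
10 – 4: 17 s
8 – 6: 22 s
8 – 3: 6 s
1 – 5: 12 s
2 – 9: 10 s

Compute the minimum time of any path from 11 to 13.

31 s

Compare a few routes:
11 - 8 - 1 - 5 - 13: 6+8+12+11 = 37
11 - 3 - 9 - 2 - 13: 14+6+10+3 = 33
11 - 8 - 3 - 9 - 2 - 13: 6+6+6+10+3 = 31
The minimum is 31 s via 11 - 8 - 3 - 9 - 2 - 13.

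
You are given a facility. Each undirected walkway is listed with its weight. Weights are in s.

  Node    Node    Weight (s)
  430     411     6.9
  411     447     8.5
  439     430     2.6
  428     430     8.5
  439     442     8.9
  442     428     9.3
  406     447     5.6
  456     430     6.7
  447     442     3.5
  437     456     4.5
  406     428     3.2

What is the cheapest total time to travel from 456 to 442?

Running Dijkstra from 456:
456: 0
437: 4.5  (via 456)
430: 6.7  (via 456)
439: 9.3  (via 430)
411: 13.6  (via 430)
428: 15.2  (via 430)
442: 18.2  (via 439)
Shortest route: 456 → 430 → 439 → 442 = 18.2 s.

18.2 s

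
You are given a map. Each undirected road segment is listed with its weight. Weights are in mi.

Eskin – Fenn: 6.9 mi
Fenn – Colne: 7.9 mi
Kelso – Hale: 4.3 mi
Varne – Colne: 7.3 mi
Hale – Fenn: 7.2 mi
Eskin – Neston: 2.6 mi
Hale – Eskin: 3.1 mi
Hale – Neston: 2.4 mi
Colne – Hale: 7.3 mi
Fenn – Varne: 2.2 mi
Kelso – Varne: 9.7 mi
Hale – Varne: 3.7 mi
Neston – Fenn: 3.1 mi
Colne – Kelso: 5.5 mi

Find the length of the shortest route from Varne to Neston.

5.3 mi

Shortest distances from Varne:
Varne: 0
Fenn: 2.2  (via Varne)
Hale: 3.7  (via Varne)
Neston: 5.3  (via Fenn)
Shortest route: Varne → Fenn → Neston = 5.3 mi.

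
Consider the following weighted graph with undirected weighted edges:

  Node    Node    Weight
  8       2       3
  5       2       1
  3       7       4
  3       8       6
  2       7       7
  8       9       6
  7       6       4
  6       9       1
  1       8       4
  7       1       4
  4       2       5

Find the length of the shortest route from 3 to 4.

Settle nodes by increasing distance from 3:
3: 0
7: 4  (via 3)
8: 6  (via 3)
1: 8  (via 7)
6: 8  (via 7)
2: 9  (via 8)
9: 9  (via 6)
5: 10  (via 2)
4: 14  (via 2)
Shortest route: 3–8–2–4 = 14.

14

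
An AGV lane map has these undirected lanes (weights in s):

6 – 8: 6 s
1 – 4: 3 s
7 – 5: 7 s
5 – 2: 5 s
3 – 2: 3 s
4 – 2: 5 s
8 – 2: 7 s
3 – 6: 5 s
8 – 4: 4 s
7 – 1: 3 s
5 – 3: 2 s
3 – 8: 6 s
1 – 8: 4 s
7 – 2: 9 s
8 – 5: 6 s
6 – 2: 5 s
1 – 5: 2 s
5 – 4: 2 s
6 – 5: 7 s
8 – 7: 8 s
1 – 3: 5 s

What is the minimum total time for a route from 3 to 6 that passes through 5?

9 s

Best 3 to 5: 3 → 5 costing 2
Shortest 5→6: 5 → 6 = 7
Total via 5: 2 + 7 = 9 s.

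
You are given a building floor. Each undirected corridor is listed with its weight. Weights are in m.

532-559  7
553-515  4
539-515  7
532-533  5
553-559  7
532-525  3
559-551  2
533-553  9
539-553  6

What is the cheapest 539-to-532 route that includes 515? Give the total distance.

25 m

Best 539 to 515: 539–515 costing 7
Best 515 to 532: 515–553–559–532 costing 18
Total via 515: 7 + 18 = 25 m.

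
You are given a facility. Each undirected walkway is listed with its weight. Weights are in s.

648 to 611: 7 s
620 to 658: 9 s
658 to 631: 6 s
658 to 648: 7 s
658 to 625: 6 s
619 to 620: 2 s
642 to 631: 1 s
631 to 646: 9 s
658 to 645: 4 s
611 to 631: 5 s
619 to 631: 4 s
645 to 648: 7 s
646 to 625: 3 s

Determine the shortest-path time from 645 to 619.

14 s

Candidate routes:
645 - 658 - 620 - 619: 4+9+2 = 15
645 - 658 - 631 - 619: 4+6+4 = 14
The minimum is 14 s via 645 - 658 - 631 - 619.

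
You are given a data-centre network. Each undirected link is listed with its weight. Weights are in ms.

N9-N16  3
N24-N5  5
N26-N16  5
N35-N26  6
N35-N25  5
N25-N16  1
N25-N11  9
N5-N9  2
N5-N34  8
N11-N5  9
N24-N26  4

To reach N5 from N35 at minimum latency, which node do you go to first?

N25

Enumerating some paths:
N35–N25–N16–N9–N5: 5+1+3+2 = 11
N35–N26–N24–N5: 6+4+5 = 15
The minimum is 11 ms via N35–N25–N16–N9–N5.
So from N35 the first move is to N25.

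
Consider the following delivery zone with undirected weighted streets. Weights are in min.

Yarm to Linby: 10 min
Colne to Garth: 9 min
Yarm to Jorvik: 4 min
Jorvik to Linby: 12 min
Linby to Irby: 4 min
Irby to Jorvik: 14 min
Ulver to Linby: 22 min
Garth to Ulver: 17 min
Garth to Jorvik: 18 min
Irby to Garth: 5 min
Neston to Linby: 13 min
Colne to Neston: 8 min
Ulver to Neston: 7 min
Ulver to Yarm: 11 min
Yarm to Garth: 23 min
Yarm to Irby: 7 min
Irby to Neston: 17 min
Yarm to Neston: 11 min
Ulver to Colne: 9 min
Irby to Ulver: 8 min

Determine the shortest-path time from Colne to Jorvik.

23 min

Running Dijkstra from Colne:
Colne: 0
Neston: 8  (via Colne)
Ulver: 9  (via Colne)
Garth: 9  (via Colne)
Irby: 14  (via Garth)
Linby: 18  (via Irby)
Yarm: 19  (via Neston)
Jorvik: 23  (via Yarm)
Shortest route: Colne → Neston → Yarm → Jorvik = 23 min.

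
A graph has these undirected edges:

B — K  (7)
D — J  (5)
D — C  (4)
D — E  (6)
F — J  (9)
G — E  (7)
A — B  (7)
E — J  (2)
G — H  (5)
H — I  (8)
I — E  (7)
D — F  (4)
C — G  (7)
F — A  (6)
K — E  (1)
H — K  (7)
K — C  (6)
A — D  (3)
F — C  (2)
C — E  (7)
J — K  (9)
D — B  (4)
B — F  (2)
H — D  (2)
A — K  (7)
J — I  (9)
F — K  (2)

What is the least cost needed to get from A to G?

Settle nodes by increasing distance from A:
A: 0
D: 3  (via A)
H: 5  (via D)
F: 6  (via A)
B: 7  (via A)
C: 7  (via D)
K: 7  (via A)
E: 8  (via K)
J: 8  (via D)
G: 10  (via H)
Shortest route: A → D → H → G = 10.

10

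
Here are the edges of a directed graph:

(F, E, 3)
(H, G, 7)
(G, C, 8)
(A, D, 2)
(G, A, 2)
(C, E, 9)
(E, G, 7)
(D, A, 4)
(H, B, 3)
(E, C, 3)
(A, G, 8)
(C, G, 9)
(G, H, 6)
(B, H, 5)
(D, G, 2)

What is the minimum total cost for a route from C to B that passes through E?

25

Shortest C→E: C → E = 9
Shortest E→B: E → G → H → B = 16
Total via E: 9 + 16 = 25.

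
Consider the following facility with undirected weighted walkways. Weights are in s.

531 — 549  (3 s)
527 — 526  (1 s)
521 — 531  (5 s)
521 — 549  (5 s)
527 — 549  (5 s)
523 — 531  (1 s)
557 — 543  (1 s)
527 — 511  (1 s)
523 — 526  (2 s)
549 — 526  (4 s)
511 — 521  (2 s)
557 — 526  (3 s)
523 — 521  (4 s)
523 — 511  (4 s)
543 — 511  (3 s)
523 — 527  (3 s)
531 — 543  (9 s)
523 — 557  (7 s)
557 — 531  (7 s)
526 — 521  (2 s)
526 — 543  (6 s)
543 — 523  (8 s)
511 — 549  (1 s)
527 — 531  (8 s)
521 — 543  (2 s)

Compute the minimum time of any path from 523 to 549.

Shortest distances from 523:
523: 0
531: 1  (via 523)
526: 2  (via 523)
527: 3  (via 523)
511: 4  (via 523)
549: 4  (via 531)
Shortest route: 523–531–549 = 4 s.

4 s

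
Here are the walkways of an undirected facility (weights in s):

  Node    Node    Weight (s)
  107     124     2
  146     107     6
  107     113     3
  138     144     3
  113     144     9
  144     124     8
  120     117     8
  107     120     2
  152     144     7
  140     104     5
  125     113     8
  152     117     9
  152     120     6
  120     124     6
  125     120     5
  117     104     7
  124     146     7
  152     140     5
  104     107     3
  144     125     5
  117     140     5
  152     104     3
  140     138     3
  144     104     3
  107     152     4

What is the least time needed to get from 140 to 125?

11 s

Settle nodes by increasing distance from 140:
140: 0
138: 3  (via 140)
104: 5  (via 140)
152: 5  (via 140)
117: 5  (via 140)
144: 6  (via 138)
107: 8  (via 104)
120: 10  (via 107)
124: 10  (via 107)
113: 11  (via 107)
125: 11  (via 144)
Shortest route: 140–138–144–125 = 11 s.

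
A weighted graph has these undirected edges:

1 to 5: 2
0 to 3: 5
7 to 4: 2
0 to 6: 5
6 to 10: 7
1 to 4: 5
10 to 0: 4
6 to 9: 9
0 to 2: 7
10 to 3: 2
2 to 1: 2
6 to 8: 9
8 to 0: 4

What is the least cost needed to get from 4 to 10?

18

Shortest distances from 4:
4: 0
7: 2  (via 4)
1: 5  (via 4)
2: 7  (via 1)
5: 7  (via 1)
0: 14  (via 2)
8: 18  (via 0)
10: 18  (via 0)
Shortest route: 4–1–2–0–10 = 18.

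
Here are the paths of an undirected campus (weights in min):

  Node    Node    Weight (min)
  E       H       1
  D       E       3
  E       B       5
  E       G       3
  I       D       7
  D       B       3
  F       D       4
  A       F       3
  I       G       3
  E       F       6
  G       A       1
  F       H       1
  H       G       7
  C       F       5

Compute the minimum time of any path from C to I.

Enumerating some paths:
C–F–A–G–I: 5+3+1+3 = 12
C–F–H–G–I: 5+1+7+3 = 16
C–F–H–E–G–I: 5+1+1+3+3 = 13
Cheapest is C–F–A–G–I at 12 min.

12 min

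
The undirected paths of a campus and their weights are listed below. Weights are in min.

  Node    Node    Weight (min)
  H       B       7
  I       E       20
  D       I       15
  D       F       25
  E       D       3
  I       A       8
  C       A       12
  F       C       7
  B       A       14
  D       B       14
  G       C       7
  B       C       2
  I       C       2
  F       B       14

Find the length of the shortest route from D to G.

23 min

Enumerating some paths:
D - B - C - G: 14+2+7 = 23
D - I - C - G: 15+2+7 = 24
Cheapest is D - B - C - G at 23 min.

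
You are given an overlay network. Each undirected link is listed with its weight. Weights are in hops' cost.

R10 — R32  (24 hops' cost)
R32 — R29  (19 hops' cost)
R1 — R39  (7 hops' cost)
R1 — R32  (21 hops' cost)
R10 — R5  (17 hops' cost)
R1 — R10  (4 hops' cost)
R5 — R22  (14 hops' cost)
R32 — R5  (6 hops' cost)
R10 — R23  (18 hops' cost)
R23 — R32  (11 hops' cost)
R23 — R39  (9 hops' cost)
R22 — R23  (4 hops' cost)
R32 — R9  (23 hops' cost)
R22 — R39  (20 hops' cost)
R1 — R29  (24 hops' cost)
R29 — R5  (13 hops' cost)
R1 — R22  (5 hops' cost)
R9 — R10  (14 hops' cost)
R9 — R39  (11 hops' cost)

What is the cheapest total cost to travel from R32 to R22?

15 hops' cost

Candidate routes:
R32 - R5 - R10 - R1 - R22: 6+17+4+5 = 32
R32 - R1 - R22: 21+5 = 26
R32 - R23 - R22: 11+4 = 15
R32 - R5 - R22: 6+14 = 20
Cheapest is R32 - R23 - R22 at 15 hops' cost.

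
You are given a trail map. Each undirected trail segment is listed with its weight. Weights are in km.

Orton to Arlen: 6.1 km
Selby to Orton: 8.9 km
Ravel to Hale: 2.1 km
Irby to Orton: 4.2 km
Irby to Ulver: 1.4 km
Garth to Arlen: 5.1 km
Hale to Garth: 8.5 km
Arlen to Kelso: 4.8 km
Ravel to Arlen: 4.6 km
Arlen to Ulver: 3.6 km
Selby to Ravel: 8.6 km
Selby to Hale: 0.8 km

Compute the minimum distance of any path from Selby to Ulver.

11.1 km

Candidate routes:
Selby - Ravel - Arlen - Ulver: 8.6+4.6+3.6 = 16.8
Selby - Hale - Garth - Arlen - Ulver: 0.8+8.5+5.1+3.6 = 18
Selby - Hale - Ravel - Arlen - Ulver: 0.8+2.1+4.6+3.6 = 11.1
Selby - Orton - Irby - Ulver: 8.9+4.2+1.4 = 14.5
The minimum is 11.1 km via Selby - Hale - Ravel - Arlen - Ulver.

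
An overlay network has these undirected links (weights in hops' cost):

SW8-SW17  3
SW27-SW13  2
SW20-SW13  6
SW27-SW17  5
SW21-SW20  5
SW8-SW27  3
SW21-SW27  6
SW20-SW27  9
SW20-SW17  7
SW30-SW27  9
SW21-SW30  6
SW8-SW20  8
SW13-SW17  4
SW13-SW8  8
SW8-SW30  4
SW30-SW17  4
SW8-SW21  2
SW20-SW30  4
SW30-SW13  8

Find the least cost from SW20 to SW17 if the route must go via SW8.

Shortest SW20→SW8: SW20 → SW21 → SW8 = 7
Shortest SW8→SW17: SW8 → SW17 = 3
Total via SW8: 7 + 3 = 10 hops' cost.

10 hops' cost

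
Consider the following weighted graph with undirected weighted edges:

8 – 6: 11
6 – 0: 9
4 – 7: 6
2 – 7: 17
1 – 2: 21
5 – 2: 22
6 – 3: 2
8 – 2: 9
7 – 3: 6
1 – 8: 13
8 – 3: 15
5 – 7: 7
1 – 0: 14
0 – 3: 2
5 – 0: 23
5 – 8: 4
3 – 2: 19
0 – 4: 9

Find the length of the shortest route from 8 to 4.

Shortest distances from 8:
8: 0
5: 4  (via 8)
2: 9  (via 8)
6: 11  (via 8)
7: 11  (via 5)
1: 13  (via 8)
3: 13  (via 6)
0: 15  (via 3)
4: 17  (via 7)
Shortest route: 8–5–7–4 = 17.

17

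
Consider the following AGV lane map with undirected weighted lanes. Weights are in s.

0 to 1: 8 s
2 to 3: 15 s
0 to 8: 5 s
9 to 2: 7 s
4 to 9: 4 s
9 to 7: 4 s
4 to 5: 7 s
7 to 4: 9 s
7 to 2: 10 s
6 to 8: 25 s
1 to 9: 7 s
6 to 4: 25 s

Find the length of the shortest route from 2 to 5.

18 s

Enumerating some paths:
2 - 7 - 9 - 4 - 5: 10+4+4+7 = 25
2 - 9 - 4 - 5: 7+4+7 = 18
The minimum is 18 s via 2 - 9 - 4 - 5.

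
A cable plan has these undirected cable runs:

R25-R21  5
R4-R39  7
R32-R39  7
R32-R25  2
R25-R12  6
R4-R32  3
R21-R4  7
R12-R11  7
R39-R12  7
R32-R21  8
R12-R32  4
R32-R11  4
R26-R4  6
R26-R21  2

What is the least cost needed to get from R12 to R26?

13

Candidate routes:
R12 → R32 → R4 → R21 → R26: 4+3+7+2 = 16
R12 → R32 → R4 → R26: 4+3+6 = 13
R12 → R32 → R21 → R26: 4+8+2 = 14
Cheapest is R12 → R32 → R4 → R26 at 13.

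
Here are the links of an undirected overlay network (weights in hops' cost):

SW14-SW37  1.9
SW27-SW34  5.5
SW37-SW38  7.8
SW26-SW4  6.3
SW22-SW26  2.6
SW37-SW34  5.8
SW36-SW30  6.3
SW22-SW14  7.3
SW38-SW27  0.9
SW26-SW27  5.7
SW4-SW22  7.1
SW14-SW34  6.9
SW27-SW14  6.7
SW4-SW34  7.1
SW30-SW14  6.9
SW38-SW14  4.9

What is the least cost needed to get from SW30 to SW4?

Compare a few routes:
SW30 → SW14 → SW37 → SW34 → SW4: 6.9+1.9+5.8+7.1 = 21.7
SW30 → SW14 → SW34 → SW4: 6.9+6.9+7.1 = 20.9
SW30 → SW14 → SW22 → SW26 → SW4: 6.9+7.3+2.6+6.3 = 23.1
SW30 → SW14 → SW22 → SW4: 6.9+7.3+7.1 = 21.3
Cheapest is SW30 → SW14 → SW34 → SW4 at 20.9 hops' cost.

20.9 hops' cost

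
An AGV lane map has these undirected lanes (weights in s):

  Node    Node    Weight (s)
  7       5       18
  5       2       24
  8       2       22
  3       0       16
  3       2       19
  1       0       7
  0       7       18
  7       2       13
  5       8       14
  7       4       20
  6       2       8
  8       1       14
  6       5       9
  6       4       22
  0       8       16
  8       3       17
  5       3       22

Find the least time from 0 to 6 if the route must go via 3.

Best 0 to 3: 0 → 3 costing 16
Shortest 3→6: 3 → 2 → 6 = 27
Total via 3: 16 + 27 = 43 s.

43 s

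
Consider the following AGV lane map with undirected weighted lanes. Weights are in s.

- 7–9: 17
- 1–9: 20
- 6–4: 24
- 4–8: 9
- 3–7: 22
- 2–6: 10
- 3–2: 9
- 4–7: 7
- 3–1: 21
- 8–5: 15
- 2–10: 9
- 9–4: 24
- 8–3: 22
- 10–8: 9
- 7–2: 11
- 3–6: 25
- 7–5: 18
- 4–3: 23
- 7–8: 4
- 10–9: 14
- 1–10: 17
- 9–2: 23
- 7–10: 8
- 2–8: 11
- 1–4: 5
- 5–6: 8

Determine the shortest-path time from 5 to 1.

29 s

Compare a few routes:
5 → 7 → 4 → 1: 18+7+5 = 30
5 → 8 → 7 → 4 → 1: 15+4+7+5 = 31
5 → 8 → 4 → 1: 15+9+5 = 29
Cheapest is 5 → 8 → 4 → 1 at 29 s.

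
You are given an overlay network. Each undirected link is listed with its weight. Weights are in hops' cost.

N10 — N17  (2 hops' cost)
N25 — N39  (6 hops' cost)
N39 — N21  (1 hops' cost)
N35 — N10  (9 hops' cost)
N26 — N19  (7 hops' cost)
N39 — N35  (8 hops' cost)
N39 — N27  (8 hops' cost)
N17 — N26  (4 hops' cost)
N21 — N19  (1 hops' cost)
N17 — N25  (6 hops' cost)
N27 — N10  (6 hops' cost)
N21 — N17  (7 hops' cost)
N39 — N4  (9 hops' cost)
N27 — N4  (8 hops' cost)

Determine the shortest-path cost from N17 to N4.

16 hops' cost

Shortest distances from N17:
N17: 0
N10: 2  (via N17)
N26: 4  (via N17)
N25: 6  (via N17)
N21: 7  (via N17)
N19: 8  (via N21)
N27: 8  (via N10)
N39: 8  (via N21)
N35: 11  (via N10)
N4: 16  (via N27)
Shortest route: N17 → N10 → N27 → N4 = 16 hops' cost.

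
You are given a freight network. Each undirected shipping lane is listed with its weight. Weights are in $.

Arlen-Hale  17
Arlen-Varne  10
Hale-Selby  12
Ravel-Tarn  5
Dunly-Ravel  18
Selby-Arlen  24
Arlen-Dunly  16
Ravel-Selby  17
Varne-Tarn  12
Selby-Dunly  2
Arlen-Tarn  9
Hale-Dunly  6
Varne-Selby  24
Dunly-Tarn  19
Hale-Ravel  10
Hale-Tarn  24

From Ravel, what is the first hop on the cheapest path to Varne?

Compare a few routes:
Ravel–Tarn–Varne: 5+12 = 17
Ravel–Tarn–Arlen–Varne: 5+9+10 = 24
Cheapest is Ravel–Tarn–Varne at $17.
So from Ravel the first move is to Tarn.

Tarn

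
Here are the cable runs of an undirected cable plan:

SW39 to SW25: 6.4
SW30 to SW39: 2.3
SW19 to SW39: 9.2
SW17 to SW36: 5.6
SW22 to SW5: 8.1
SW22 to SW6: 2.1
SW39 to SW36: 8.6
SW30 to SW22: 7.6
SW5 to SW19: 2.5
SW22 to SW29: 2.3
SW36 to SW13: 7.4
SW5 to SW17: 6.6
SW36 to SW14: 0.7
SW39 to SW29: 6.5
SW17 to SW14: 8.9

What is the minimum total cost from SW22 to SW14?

18.1

Running Dijkstra from SW22:
SW22: 0
SW6: 2.1  (via SW22)
SW29: 2.3  (via SW22)
SW30: 7.6  (via SW22)
SW5: 8.1  (via SW22)
SW39: 8.8  (via SW29)
SW19: 10.6  (via SW5)
SW17: 14.7  (via SW5)
SW25: 15.2  (via SW39)
SW36: 17.4  (via SW39)
SW14: 18.1  (via SW36)
Shortest route: SW22–SW29–SW39–SW36–SW14 = 18.1.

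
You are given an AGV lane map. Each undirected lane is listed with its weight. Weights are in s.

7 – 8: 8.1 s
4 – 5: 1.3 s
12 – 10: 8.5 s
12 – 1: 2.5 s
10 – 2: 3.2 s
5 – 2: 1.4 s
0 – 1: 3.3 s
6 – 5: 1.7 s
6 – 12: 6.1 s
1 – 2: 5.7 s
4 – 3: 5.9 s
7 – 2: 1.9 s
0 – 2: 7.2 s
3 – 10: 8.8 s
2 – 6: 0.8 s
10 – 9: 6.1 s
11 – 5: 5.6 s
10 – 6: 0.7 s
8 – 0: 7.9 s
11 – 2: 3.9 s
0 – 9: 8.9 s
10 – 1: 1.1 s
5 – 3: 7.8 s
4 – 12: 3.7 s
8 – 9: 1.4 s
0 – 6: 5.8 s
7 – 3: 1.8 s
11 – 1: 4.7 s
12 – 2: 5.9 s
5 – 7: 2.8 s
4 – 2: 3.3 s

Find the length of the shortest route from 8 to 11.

Running Dijkstra from 8:
8: 0
9: 1.4  (via 8)
10: 7.5  (via 9)
0: 7.9  (via 8)
7: 8.1  (via 8)
6: 8.2  (via 10)
1: 8.6  (via 10)
2: 9  (via 6)
3: 9.9  (via 7)
5: 9.9  (via 6)
12: 11.1  (via 1)
4: 11.2  (via 5)
11: 12.9  (via 2)
Shortest route: 8–9–10–6–2–11 = 12.9 s.

12.9 s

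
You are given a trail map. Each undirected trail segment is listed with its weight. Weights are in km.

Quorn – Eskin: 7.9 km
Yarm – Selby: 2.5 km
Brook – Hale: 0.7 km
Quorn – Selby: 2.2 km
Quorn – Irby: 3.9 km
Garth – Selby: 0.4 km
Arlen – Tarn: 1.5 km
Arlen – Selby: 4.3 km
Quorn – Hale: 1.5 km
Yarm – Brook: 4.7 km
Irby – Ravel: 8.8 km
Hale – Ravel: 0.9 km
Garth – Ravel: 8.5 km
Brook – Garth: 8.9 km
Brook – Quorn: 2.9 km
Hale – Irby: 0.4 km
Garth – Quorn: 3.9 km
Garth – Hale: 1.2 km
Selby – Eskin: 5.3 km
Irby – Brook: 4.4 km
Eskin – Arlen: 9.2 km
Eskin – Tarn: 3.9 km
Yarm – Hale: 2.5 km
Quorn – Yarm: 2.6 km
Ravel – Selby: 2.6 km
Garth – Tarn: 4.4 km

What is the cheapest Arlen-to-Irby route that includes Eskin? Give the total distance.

12.7 km

Shortest Arlen→Eskin: Arlen → Tarn → Eskin = 5.4
Shortest Eskin→Irby: Eskin → Selby → Garth → Hale → Irby = 7.3
Total via Eskin: 5.4 + 7.3 = 12.7 km.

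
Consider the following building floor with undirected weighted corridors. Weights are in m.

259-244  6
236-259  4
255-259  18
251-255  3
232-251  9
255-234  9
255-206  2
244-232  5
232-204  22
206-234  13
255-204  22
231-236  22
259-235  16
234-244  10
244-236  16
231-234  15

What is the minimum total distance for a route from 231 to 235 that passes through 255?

Shortest 231→255: 231–234–255 = 24
Best 255 to 235: 255–259–235 costing 34
Total via 255: 24 + 34 = 58 m.

58 m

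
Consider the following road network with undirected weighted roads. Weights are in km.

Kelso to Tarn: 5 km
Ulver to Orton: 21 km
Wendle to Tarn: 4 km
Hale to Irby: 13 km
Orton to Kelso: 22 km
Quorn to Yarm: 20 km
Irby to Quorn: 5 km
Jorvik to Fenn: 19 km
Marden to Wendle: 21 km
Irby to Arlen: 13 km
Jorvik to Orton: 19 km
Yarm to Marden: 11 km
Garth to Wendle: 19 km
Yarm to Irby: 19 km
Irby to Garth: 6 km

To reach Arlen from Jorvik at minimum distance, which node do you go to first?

Compare a few routes:
Jorvik–Orton–Kelso–Tarn–Wendle–Garth–Irby–Arlen: 19+22+5+4+19+6+13 = 88
Jorvik–Orton–Kelso–Tarn–Wendle–Marden–Yarm–Irby–Arlen: 19+22+5+4+21+11+19+13 = 114
The minimum is 88 km via Jorvik–Orton–Kelso–Tarn–Wendle–Garth–Irby–Arlen.
So from Jorvik the first move is to Orton.

Orton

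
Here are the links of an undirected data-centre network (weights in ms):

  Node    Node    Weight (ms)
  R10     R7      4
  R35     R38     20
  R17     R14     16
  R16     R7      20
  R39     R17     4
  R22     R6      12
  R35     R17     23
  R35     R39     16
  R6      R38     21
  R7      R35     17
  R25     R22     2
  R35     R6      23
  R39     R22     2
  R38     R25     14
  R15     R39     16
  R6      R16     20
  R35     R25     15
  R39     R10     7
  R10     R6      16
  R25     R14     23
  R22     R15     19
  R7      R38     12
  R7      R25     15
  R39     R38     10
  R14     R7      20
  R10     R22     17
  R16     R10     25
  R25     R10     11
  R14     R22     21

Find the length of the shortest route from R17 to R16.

35 ms

Enumerating some paths:
R17–R39–R10–R7–R16: 4+7+4+20 = 35
R17–R39–R22–R6–R16: 4+2+12+20 = 38
R17–R39–R10–R16: 4+7+25 = 36
The minimum is 35 ms via R17–R39–R10–R7–R16.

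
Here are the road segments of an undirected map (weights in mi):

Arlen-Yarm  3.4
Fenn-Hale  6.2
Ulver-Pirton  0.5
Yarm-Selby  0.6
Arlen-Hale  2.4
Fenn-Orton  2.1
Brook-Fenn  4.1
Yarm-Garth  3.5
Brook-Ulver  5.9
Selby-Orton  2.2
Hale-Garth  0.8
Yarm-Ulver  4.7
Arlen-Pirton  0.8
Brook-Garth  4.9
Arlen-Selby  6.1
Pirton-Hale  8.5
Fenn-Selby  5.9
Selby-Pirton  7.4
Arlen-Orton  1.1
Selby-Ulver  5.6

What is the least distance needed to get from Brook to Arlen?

Candidate routes:
Brook → Ulver → Pirton → Arlen: 5.9+0.5+0.8 = 7.2
Brook → Fenn → Orton → Arlen: 4.1+2.1+1.1 = 7.3
Brook → Garth → Hale → Arlen: 4.9+0.8+2.4 = 8.1
Cheapest is Brook → Ulver → Pirton → Arlen at 7.2 mi.

7.2 mi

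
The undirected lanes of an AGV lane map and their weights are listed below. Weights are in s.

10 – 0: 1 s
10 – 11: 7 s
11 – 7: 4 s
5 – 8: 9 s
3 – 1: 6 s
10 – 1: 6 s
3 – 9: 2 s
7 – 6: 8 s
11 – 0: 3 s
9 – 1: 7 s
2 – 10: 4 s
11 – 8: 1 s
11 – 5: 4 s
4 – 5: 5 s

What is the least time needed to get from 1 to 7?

14 s

Settle nodes by increasing distance from 1:
1: 0
3: 6  (via 1)
10: 6  (via 1)
0: 7  (via 10)
9: 7  (via 1)
2: 10  (via 10)
11: 10  (via 0)
8: 11  (via 11)
5: 14  (via 11)
7: 14  (via 11)
Shortest route: 1 → 10 → 0 → 11 → 7 = 14 s.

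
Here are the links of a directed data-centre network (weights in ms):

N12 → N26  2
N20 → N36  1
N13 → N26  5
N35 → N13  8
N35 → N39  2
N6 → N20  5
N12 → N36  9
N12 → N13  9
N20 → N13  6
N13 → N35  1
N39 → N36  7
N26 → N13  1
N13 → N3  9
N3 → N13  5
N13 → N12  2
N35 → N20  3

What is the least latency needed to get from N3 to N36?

Running Dijkstra from N3:
N3: 0
N13: 5  (via N3)
N35: 6  (via N13)
N12: 7  (via N13)
N39: 8  (via N35)
N26: 9  (via N12)
N20: 9  (via N35)
N36: 10  (via N20)
Shortest route: N3 → N13 → N35 → N20 → N36 = 10 ms.

10 ms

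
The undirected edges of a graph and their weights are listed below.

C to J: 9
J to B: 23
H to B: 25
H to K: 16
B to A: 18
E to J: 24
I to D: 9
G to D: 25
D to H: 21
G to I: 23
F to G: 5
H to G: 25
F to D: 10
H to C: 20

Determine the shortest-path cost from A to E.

65

Enumerating some paths:
A–B–J–E: 18+23+24 = 65
A–B–H–C–J–E: 18+25+20+9+24 = 96
Cheapest is A–B–J–E at 65.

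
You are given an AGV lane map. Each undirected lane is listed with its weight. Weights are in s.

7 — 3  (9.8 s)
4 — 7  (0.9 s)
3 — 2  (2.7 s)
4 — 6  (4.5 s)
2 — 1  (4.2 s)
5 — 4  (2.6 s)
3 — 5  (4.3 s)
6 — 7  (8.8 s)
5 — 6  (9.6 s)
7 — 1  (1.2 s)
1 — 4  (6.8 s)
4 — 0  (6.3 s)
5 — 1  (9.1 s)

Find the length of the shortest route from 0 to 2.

12.6 s

Shortest distances from 0:
0: 0
4: 6.3  (via 0)
7: 7.2  (via 4)
1: 8.4  (via 7)
5: 8.9  (via 4)
6: 10.8  (via 4)
2: 12.6  (via 1)
Shortest route: 0 → 4 → 7 → 1 → 2 = 12.6 s.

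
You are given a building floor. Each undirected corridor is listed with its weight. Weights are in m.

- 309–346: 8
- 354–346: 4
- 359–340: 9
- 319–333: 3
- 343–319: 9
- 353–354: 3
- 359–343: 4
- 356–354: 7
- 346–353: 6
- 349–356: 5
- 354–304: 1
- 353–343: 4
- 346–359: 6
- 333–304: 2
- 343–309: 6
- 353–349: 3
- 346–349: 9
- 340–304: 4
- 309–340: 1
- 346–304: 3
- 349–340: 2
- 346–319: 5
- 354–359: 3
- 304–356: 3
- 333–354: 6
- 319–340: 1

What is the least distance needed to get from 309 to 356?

Candidate routes:
309–340–349–356: 1+2+5 = 8
309–340–349–353–354–304–356: 1+2+3+3+1+3 = 13
309–340–319–346–304–356: 1+1+5+3+3 = 13
309–340–319–333–304–356: 1+1+3+2+3 = 10
The minimum is 8 m via 309–340–349–356.

8 m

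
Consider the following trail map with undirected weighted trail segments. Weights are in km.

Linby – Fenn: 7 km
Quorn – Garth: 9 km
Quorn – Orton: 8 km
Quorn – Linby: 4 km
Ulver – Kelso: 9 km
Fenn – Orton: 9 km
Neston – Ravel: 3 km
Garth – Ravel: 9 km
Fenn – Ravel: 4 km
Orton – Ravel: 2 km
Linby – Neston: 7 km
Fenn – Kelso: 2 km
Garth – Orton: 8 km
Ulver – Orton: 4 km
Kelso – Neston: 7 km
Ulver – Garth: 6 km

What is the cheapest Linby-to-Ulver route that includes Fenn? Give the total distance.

17 km

Best Linby to Fenn: Linby–Fenn costing 7
Best Fenn to Ulver: Fenn–Ravel–Orton–Ulver costing 10
Total via Fenn: 7 + 10 = 17 km.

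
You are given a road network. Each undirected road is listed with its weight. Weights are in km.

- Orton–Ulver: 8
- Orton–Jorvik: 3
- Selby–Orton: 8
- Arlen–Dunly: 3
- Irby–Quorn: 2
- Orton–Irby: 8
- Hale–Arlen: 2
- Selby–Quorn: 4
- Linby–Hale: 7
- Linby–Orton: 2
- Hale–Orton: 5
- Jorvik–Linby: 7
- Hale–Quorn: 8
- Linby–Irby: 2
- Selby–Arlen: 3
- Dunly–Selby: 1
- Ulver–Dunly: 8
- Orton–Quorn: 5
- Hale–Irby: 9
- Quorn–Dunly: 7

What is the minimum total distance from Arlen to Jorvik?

10 km

Candidate routes:
Arlen → Selby → Orton → Jorvik: 3+8+3 = 14
Arlen → Hale → Linby → Orton → Jorvik: 2+7+2+3 = 14
Arlen → Selby → Quorn → Orton → Jorvik: 3+4+5+3 = 15
Arlen → Hale → Orton → Jorvik: 2+5+3 = 10
The minimum is 10 km via Arlen → Hale → Orton → Jorvik.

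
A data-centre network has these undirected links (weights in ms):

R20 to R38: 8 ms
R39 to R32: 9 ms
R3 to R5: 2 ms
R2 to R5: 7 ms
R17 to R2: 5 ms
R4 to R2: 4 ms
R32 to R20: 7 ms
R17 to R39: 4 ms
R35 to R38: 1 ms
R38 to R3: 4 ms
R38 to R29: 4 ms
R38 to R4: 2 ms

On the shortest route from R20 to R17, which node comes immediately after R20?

Compare a few routes:
R20 - R38 - R4 - R2 - R17: 8+2+4+5 = 19
R20 - R32 - R39 - R17: 7+9+4 = 20
Cheapest is R20 - R38 - R4 - R2 - R17 at 19 ms.
So from R20 the first move is to R38.

R38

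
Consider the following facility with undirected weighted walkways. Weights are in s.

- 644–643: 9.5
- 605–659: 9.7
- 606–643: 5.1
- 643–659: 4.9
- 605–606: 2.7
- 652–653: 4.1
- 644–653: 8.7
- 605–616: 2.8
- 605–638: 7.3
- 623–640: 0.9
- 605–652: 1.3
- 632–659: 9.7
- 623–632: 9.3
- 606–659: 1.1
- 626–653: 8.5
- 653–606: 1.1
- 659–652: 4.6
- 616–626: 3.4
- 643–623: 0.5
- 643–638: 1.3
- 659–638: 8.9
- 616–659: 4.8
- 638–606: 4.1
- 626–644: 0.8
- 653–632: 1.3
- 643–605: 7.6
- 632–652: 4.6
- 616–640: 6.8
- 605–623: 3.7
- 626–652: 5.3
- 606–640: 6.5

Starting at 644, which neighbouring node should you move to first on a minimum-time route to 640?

643

Enumerating some paths:
644 → 626 → 616 → 640: 0.8+3.4+6.8 = 11
644 → 626 → 616 → 605 → 623 → 640: 0.8+3.4+2.8+3.7+0.9 = 11.6
644 → 643 → 623 → 640: 9.5+0.5+0.9 = 10.9
Cheapest is 644 → 643 → 623 → 640 at 10.9 s.
So from 644 the first move is to 643.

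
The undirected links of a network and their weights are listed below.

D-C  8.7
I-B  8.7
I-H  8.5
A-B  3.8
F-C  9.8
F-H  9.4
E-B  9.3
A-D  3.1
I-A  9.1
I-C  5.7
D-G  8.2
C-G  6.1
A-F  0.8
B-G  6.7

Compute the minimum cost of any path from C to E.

Compare a few routes:
C - D - A - B - E: 8.7+3.1+3.8+9.3 = 24.9
C - F - A - B - E: 9.8+0.8+3.8+9.3 = 23.7
C - G - B - E: 6.1+6.7+9.3 = 22.1
C - I - B - E: 5.7+8.7+9.3 = 23.7
Cheapest is C - G - B - E at 22.1.

22.1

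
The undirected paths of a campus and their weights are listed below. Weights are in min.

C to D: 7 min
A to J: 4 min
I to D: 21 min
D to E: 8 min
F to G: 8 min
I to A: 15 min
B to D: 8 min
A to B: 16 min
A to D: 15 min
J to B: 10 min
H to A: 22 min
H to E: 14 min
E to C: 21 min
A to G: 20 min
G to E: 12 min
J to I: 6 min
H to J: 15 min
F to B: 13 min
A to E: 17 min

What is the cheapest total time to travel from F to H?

34 min

Settle nodes by increasing distance from F:
F: 0
G: 8  (via F)
B: 13  (via F)
E: 20  (via G)
D: 21  (via B)
J: 23  (via B)
A: 27  (via J)
C: 28  (via D)
I: 29  (via J)
H: 34  (via E)
Shortest route: F → G → E → H = 34 min.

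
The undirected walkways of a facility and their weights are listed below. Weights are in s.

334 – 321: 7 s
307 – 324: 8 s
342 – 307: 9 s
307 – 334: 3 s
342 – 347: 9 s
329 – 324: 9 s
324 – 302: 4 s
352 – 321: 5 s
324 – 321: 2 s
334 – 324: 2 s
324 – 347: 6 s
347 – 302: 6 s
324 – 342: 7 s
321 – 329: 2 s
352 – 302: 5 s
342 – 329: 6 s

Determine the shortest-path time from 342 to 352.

Running Dijkstra from 342:
342: 0
329: 6  (via 342)
324: 7  (via 342)
321: 8  (via 329)
347: 9  (via 342)
334: 9  (via 324)
307: 9  (via 342)
302: 11  (via 324)
352: 13  (via 321)
Shortest route: 342 → 329 → 321 → 352 = 13 s.

13 s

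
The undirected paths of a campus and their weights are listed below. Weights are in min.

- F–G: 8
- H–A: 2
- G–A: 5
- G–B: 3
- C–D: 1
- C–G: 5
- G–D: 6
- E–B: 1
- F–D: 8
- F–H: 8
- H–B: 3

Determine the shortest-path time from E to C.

9 min

Running Dijkstra from E:
E: 0
B: 1  (via E)
G: 4  (via B)
H: 4  (via B)
A: 6  (via H)
C: 9  (via G)
Shortest route: E → B → G → C = 9 min.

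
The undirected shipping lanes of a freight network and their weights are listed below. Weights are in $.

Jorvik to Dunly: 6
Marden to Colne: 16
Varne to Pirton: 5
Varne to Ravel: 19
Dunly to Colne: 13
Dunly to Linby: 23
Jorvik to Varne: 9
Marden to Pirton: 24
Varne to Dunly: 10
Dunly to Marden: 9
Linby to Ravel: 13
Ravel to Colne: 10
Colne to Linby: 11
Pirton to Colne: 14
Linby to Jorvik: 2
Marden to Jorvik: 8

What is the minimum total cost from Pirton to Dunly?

$15

Settle nodes by increasing distance from Pirton:
Pirton: 0
Varne: 5  (via Pirton)
Jorvik: 14  (via Varne)
Colne: 14  (via Pirton)
Dunly: 15  (via Varne)
Shortest route: Pirton–Varne–Dunly = $15.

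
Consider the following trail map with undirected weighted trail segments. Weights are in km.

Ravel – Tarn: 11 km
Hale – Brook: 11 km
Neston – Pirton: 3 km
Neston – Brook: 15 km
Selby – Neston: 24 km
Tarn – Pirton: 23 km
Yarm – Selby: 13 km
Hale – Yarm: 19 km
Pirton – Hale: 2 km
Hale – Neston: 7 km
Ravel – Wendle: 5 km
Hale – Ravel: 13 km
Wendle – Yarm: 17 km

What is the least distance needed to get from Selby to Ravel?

35 km

Candidate routes:
Selby → Neston → Pirton → Hale → Ravel: 24+3+2+13 = 42
Selby → Yarm → Hale → Ravel: 13+19+13 = 45
Selby → Neston → Hale → Ravel: 24+7+13 = 44
Selby → Yarm → Wendle → Ravel: 13+17+5 = 35
The minimum is 35 km via Selby → Yarm → Wendle → Ravel.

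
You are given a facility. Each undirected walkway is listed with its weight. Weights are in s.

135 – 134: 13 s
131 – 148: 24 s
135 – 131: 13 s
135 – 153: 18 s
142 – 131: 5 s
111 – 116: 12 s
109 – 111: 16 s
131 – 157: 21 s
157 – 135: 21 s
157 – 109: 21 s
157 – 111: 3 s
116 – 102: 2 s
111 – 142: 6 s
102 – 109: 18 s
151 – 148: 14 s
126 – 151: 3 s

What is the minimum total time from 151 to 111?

Settle nodes by increasing distance from 151:
151: 0
126: 3  (via 151)
148: 14  (via 151)
131: 38  (via 148)
142: 43  (via 131)
111: 49  (via 142)
Shortest route: 151 → 148 → 131 → 142 → 111 = 49 s.

49 s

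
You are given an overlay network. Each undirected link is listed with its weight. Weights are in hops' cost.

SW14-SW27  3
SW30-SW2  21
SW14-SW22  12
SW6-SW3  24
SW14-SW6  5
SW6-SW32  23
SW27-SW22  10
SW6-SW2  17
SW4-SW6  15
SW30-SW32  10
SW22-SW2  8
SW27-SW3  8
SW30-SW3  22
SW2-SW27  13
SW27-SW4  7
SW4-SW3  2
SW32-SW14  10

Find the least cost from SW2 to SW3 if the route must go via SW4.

22 hops' cost

Shortest SW2→SW4: SW2–SW27–SW4 = 20
Shortest SW4→SW3: SW4–SW3 = 2
Total via SW4: 20 + 2 = 22 hops' cost.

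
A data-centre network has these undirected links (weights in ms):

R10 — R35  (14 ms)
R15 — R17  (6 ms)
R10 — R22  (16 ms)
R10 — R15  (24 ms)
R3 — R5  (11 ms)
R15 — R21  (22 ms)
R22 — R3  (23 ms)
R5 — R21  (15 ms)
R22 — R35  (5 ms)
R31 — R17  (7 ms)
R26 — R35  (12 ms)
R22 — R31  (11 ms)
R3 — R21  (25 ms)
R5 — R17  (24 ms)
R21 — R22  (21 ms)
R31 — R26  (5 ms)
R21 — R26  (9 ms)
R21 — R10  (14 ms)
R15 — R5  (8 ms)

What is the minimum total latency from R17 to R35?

Compare a few routes:
R17–R31–R26–R35: 7+5+12 = 24
R17–R31–R22–R35: 7+11+5 = 23
Cheapest is R17–R31–R22–R35 at 23 ms.

23 ms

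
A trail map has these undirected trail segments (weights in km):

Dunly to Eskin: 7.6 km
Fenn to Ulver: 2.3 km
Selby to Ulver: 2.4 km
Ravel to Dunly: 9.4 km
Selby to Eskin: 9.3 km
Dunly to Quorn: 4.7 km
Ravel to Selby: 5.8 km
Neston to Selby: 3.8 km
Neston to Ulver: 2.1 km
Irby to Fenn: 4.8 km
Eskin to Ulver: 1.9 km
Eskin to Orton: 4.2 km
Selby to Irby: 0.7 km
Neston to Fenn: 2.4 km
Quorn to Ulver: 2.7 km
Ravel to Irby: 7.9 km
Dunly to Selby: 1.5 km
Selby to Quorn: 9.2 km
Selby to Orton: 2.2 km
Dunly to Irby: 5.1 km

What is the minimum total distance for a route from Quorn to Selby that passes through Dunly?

Shortest Quorn→Dunly: Quorn → Dunly = 4.7
Best Dunly to Selby: Dunly → Selby costing 1.5
Total via Dunly: 4.7 + 1.5 = 6.2 km.

6.2 km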